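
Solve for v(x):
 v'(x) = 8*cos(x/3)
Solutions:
 v(x) = C1 + 24*sin(x/3)


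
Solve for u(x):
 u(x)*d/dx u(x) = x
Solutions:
 u(x) = -sqrt(C1 + x^2)
 u(x) = sqrt(C1 + x^2)


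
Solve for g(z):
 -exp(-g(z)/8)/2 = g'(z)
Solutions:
 g(z) = 8*log(C1 - z/16)


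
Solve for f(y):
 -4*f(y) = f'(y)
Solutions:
 f(y) = C1*exp(-4*y)


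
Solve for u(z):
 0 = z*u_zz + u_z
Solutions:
 u(z) = C1 + C2*log(z)


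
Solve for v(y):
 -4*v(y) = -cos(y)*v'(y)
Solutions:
 v(y) = C1*(sin(y)^2 + 2*sin(y) + 1)/(sin(y)^2 - 2*sin(y) + 1)


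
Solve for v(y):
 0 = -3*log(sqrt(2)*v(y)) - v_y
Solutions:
 2*Integral(1/(2*log(_y) + log(2)), (_y, v(y)))/3 = C1 - y


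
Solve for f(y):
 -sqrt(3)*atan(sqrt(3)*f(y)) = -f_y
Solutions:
 Integral(1/atan(sqrt(3)*_y), (_y, f(y))) = C1 + sqrt(3)*y


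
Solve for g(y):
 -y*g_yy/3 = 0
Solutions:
 g(y) = C1 + C2*y


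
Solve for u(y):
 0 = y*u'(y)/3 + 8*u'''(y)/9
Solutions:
 u(y) = C1 + Integral(C2*airyai(-3^(1/3)*y/2) + C3*airybi(-3^(1/3)*y/2), y)


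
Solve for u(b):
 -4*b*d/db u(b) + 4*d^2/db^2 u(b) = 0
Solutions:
 u(b) = C1 + C2*erfi(sqrt(2)*b/2)


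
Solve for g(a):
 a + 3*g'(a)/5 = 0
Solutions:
 g(a) = C1 - 5*a^2/6


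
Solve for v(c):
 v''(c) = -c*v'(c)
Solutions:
 v(c) = C1 + C2*erf(sqrt(2)*c/2)


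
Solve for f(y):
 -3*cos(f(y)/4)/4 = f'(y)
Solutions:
 3*y/4 - 2*log(sin(f(y)/4) - 1) + 2*log(sin(f(y)/4) + 1) = C1


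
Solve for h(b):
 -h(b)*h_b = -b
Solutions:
 h(b) = -sqrt(C1 + b^2)
 h(b) = sqrt(C1 + b^2)


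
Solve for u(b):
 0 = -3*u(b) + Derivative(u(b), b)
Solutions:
 u(b) = C1*exp(3*b)


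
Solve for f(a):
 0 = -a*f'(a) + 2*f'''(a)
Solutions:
 f(a) = C1 + Integral(C2*airyai(2^(2/3)*a/2) + C3*airybi(2^(2/3)*a/2), a)


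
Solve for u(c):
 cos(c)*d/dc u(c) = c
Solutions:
 u(c) = C1 + Integral(c/cos(c), c)


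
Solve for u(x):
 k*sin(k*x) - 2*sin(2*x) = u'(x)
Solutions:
 u(x) = C1 + cos(2*x) - cos(k*x)


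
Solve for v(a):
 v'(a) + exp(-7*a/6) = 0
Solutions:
 v(a) = C1 + 6*exp(-7*a/6)/7


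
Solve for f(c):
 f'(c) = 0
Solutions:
 f(c) = C1


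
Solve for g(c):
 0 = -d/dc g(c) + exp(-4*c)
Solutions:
 g(c) = C1 - exp(-4*c)/4


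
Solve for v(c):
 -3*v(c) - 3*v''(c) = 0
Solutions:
 v(c) = C1*sin(c) + C2*cos(c)


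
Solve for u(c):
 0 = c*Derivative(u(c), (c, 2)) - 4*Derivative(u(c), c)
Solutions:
 u(c) = C1 + C2*c^5


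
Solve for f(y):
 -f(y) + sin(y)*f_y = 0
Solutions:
 f(y) = C1*sqrt(cos(y) - 1)/sqrt(cos(y) + 1)


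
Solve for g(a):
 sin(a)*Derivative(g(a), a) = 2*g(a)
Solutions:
 g(a) = C1*(cos(a) - 1)/(cos(a) + 1)


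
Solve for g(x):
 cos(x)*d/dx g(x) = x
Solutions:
 g(x) = C1 + Integral(x/cos(x), x)


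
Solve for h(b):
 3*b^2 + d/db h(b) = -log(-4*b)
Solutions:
 h(b) = C1 - b^3 - b*log(-b) + b*(1 - 2*log(2))


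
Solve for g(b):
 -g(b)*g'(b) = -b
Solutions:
 g(b) = -sqrt(C1 + b^2)
 g(b) = sqrt(C1 + b^2)


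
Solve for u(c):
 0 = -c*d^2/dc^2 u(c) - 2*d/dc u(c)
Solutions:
 u(c) = C1 + C2/c


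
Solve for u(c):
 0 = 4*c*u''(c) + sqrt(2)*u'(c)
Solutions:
 u(c) = C1 + C2*c^(1 - sqrt(2)/4)


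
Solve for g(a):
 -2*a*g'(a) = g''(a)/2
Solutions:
 g(a) = C1 + C2*erf(sqrt(2)*a)


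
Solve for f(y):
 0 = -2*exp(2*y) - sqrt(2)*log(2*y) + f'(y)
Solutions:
 f(y) = C1 + sqrt(2)*y*log(y) + sqrt(2)*y*(-1 + log(2)) + exp(2*y)


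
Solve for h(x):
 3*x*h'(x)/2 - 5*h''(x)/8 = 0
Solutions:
 h(x) = C1 + C2*erfi(sqrt(30)*x/5)


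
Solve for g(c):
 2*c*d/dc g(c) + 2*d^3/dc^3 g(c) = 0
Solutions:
 g(c) = C1 + Integral(C2*airyai(-c) + C3*airybi(-c), c)


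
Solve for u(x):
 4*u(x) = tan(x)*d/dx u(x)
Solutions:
 u(x) = C1*sin(x)^4


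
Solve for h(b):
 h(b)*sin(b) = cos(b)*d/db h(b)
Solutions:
 h(b) = C1/cos(b)


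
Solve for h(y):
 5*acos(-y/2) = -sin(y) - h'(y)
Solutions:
 h(y) = C1 - 5*y*acos(-y/2) - 5*sqrt(4 - y^2) + cos(y)


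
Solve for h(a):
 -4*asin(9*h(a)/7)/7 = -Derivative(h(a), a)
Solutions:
 Integral(1/asin(9*_y/7), (_y, h(a))) = C1 + 4*a/7


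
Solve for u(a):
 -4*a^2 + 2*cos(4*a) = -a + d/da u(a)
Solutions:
 u(a) = C1 - 4*a^3/3 + a^2/2 + sin(4*a)/2


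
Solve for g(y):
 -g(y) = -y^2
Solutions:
 g(y) = y^2


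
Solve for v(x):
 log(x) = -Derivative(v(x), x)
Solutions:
 v(x) = C1 - x*log(x) + x


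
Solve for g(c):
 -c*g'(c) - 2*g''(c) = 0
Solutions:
 g(c) = C1 + C2*erf(c/2)


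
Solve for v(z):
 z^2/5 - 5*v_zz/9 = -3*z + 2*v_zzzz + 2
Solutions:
 v(z) = C1 + C2*z + C3*sin(sqrt(10)*z/6) + C4*cos(sqrt(10)*z/6) + 3*z^4/100 + 9*z^3/10 - 387*z^2/125


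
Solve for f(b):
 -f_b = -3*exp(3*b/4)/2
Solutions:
 f(b) = C1 + 2*exp(3*b/4)


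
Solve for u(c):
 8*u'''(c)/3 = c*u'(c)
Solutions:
 u(c) = C1 + Integral(C2*airyai(3^(1/3)*c/2) + C3*airybi(3^(1/3)*c/2), c)


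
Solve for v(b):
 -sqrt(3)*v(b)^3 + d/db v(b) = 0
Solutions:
 v(b) = -sqrt(2)*sqrt(-1/(C1 + sqrt(3)*b))/2
 v(b) = sqrt(2)*sqrt(-1/(C1 + sqrt(3)*b))/2


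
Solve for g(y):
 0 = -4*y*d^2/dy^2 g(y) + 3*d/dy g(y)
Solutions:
 g(y) = C1 + C2*y^(7/4)


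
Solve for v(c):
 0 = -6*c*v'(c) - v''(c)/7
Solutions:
 v(c) = C1 + C2*erf(sqrt(21)*c)


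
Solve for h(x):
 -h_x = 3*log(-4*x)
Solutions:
 h(x) = C1 - 3*x*log(-x) + 3*x*(1 - 2*log(2))


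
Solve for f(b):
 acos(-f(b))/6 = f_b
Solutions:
 Integral(1/acos(-_y), (_y, f(b))) = C1 + b/6


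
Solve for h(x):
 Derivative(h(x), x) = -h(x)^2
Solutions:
 h(x) = 1/(C1 + x)


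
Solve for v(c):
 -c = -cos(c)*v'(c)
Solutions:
 v(c) = C1 + Integral(c/cos(c), c)


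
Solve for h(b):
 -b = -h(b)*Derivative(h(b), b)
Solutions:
 h(b) = -sqrt(C1 + b^2)
 h(b) = sqrt(C1 + b^2)


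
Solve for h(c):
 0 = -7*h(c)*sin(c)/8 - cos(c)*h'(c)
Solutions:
 h(c) = C1*cos(c)^(7/8)


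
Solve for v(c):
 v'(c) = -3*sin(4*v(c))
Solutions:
 v(c) = -acos((-C1 - exp(24*c))/(C1 - exp(24*c)))/4 + pi/2
 v(c) = acos((-C1 - exp(24*c))/(C1 - exp(24*c)))/4


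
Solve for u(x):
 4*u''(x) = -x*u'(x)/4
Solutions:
 u(x) = C1 + C2*erf(sqrt(2)*x/8)


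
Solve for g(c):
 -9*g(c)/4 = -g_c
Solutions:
 g(c) = C1*exp(9*c/4)


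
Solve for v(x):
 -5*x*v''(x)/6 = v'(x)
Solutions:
 v(x) = C1 + C2/x^(1/5)


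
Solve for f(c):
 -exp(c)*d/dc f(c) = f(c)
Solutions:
 f(c) = C1*exp(exp(-c))


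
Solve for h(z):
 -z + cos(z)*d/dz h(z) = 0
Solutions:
 h(z) = C1 + Integral(z/cos(z), z)


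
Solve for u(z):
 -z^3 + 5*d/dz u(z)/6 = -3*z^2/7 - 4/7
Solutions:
 u(z) = C1 + 3*z^4/10 - 6*z^3/35 - 24*z/35


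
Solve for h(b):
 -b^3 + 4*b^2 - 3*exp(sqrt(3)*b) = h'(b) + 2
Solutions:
 h(b) = C1 - b^4/4 + 4*b^3/3 - 2*b - sqrt(3)*exp(sqrt(3)*b)


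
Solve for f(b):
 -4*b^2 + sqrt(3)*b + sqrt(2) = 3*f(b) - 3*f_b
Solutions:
 f(b) = C1*exp(b) - 4*b^2/3 - 8*b/3 + sqrt(3)*b/3 - 8/3 + sqrt(2)/3 + sqrt(3)/3


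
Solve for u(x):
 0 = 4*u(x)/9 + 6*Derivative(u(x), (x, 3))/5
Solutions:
 u(x) = C3*exp(-10^(1/3)*x/3) + (C1*sin(10^(1/3)*sqrt(3)*x/6) + C2*cos(10^(1/3)*sqrt(3)*x/6))*exp(10^(1/3)*x/6)


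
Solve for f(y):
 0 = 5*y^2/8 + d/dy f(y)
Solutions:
 f(y) = C1 - 5*y^3/24


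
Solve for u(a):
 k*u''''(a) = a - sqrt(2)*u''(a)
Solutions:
 u(a) = C1 + C2*a + C3*exp(-2^(1/4)*a*sqrt(-1/k)) + C4*exp(2^(1/4)*a*sqrt(-1/k)) + sqrt(2)*a^3/12


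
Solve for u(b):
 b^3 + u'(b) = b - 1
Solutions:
 u(b) = C1 - b^4/4 + b^2/2 - b


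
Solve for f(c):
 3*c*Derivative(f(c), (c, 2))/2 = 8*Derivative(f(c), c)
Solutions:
 f(c) = C1 + C2*c^(19/3)


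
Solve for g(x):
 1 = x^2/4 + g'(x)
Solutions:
 g(x) = C1 - x^3/12 + x


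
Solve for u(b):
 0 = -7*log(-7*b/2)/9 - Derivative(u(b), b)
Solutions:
 u(b) = C1 - 7*b*log(-b)/9 + 7*b*(-log(7) + log(2) + 1)/9


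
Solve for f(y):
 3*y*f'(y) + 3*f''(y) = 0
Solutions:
 f(y) = C1 + C2*erf(sqrt(2)*y/2)


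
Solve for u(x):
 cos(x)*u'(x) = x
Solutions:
 u(x) = C1 + Integral(x/cos(x), x)


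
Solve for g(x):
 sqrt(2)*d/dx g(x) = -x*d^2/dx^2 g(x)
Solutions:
 g(x) = C1 + C2*x^(1 - sqrt(2))


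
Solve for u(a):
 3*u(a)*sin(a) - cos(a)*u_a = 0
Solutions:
 u(a) = C1/cos(a)^3


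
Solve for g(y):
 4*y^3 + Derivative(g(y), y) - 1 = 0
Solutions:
 g(y) = C1 - y^4 + y


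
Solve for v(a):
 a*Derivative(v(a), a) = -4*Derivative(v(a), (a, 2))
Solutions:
 v(a) = C1 + C2*erf(sqrt(2)*a/4)


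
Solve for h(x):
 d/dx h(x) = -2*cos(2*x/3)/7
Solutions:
 h(x) = C1 - 3*sin(2*x/3)/7


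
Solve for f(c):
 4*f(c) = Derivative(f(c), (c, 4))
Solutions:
 f(c) = C1*exp(-sqrt(2)*c) + C2*exp(sqrt(2)*c) + C3*sin(sqrt(2)*c) + C4*cos(sqrt(2)*c)


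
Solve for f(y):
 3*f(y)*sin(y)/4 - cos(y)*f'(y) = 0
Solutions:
 f(y) = C1/cos(y)^(3/4)


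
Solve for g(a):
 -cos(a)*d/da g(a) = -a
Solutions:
 g(a) = C1 + Integral(a/cos(a), a)


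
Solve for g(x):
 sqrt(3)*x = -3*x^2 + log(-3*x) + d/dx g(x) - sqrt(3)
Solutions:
 g(x) = C1 + x^3 + sqrt(3)*x^2/2 - x*log(-x) + x*(-log(3) + 1 + sqrt(3))


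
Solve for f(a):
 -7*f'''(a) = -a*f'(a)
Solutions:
 f(a) = C1 + Integral(C2*airyai(7^(2/3)*a/7) + C3*airybi(7^(2/3)*a/7), a)


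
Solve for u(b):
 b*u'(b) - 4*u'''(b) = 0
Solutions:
 u(b) = C1 + Integral(C2*airyai(2^(1/3)*b/2) + C3*airybi(2^(1/3)*b/2), b)


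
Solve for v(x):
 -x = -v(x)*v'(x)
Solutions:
 v(x) = -sqrt(C1 + x^2)
 v(x) = sqrt(C1 + x^2)


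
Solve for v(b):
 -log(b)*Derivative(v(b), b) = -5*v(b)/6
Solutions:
 v(b) = C1*exp(5*li(b)/6)


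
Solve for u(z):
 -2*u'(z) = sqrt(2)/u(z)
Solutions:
 u(z) = -sqrt(C1 - sqrt(2)*z)
 u(z) = sqrt(C1 - sqrt(2)*z)


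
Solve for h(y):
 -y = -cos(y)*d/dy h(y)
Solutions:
 h(y) = C1 + Integral(y/cos(y), y)


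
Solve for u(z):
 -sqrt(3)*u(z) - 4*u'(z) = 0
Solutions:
 u(z) = C1*exp(-sqrt(3)*z/4)


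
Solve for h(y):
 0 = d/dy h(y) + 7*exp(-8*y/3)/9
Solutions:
 h(y) = C1 + 7*exp(-8*y/3)/24


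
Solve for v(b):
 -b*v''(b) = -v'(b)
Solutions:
 v(b) = C1 + C2*b^2


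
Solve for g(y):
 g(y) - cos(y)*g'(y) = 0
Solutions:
 g(y) = C1*sqrt(sin(y) + 1)/sqrt(sin(y) - 1)


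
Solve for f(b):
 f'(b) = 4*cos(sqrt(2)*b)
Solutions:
 f(b) = C1 + 2*sqrt(2)*sin(sqrt(2)*b)


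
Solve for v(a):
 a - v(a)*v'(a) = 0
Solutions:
 v(a) = -sqrt(C1 + a^2)
 v(a) = sqrt(C1 + a^2)


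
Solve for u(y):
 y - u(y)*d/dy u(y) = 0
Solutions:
 u(y) = -sqrt(C1 + y^2)
 u(y) = sqrt(C1 + y^2)


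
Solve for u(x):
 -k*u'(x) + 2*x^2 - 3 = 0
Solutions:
 u(x) = C1 + 2*x^3/(3*k) - 3*x/k


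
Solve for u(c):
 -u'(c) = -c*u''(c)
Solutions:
 u(c) = C1 + C2*c^2


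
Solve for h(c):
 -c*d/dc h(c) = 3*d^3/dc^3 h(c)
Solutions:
 h(c) = C1 + Integral(C2*airyai(-3^(2/3)*c/3) + C3*airybi(-3^(2/3)*c/3), c)


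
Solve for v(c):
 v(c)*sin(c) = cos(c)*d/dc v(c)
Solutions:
 v(c) = C1/cos(c)


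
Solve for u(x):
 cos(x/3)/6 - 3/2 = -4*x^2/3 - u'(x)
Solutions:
 u(x) = C1 - 4*x^3/9 + 3*x/2 - sin(x/3)/2


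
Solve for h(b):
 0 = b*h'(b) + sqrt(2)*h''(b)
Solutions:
 h(b) = C1 + C2*erf(2^(1/4)*b/2)


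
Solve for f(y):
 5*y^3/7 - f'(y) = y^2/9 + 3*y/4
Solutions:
 f(y) = C1 + 5*y^4/28 - y^3/27 - 3*y^2/8


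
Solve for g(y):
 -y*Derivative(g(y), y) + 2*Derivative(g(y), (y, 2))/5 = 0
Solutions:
 g(y) = C1 + C2*erfi(sqrt(5)*y/2)


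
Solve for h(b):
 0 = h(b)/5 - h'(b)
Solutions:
 h(b) = C1*exp(b/5)


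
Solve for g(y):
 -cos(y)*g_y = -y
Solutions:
 g(y) = C1 + Integral(y/cos(y), y)


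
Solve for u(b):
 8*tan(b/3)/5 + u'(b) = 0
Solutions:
 u(b) = C1 + 24*log(cos(b/3))/5


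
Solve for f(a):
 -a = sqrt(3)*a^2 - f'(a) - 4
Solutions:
 f(a) = C1 + sqrt(3)*a^3/3 + a^2/2 - 4*a


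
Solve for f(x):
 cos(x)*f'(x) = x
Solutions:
 f(x) = C1 + Integral(x/cos(x), x)


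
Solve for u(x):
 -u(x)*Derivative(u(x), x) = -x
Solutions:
 u(x) = -sqrt(C1 + x^2)
 u(x) = sqrt(C1 + x^2)


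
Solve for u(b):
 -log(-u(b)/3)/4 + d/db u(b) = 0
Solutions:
 -4*Integral(1/(log(-_y) - log(3)), (_y, u(b))) = C1 - b


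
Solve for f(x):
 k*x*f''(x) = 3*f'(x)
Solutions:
 f(x) = C1 + x^(((re(k) + 3)*re(k) + im(k)^2)/(re(k)^2 + im(k)^2))*(C2*sin(3*log(x)*Abs(im(k))/(re(k)^2 + im(k)^2)) + C3*cos(3*log(x)*im(k)/(re(k)^2 + im(k)^2)))


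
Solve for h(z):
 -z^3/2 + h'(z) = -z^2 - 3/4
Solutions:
 h(z) = C1 + z^4/8 - z^3/3 - 3*z/4


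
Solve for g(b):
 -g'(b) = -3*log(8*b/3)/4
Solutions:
 g(b) = C1 + 3*b*log(b)/4 - 3*b*log(3)/4 - 3*b/4 + 9*b*log(2)/4


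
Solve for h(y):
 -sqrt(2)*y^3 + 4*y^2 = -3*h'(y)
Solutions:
 h(y) = C1 + sqrt(2)*y^4/12 - 4*y^3/9


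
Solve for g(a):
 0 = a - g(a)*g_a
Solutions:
 g(a) = -sqrt(C1 + a^2)
 g(a) = sqrt(C1 + a^2)


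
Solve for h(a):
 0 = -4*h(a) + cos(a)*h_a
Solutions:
 h(a) = C1*(sin(a)^2 + 2*sin(a) + 1)/(sin(a)^2 - 2*sin(a) + 1)


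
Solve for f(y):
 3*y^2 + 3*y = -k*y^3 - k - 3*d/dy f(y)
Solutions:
 f(y) = C1 - k*y^4/12 - k*y/3 - y^3/3 - y^2/2


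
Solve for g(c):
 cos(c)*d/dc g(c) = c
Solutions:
 g(c) = C1 + Integral(c/cos(c), c)


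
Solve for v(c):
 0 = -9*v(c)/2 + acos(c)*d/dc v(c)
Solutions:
 v(c) = C1*exp(9*Integral(1/acos(c), c)/2)


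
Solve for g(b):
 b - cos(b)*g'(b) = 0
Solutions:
 g(b) = C1 + Integral(b/cos(b), b)


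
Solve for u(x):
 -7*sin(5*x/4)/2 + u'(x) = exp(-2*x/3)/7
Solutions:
 u(x) = C1 - 14*cos(5*x/4)/5 - 3*exp(-2*x/3)/14


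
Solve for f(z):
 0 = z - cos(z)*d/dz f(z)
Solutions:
 f(z) = C1 + Integral(z/cos(z), z)


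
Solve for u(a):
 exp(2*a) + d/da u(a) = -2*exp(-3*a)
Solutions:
 u(a) = C1 - exp(2*a)/2 + 2*exp(-3*a)/3


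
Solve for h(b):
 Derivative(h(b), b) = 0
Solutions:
 h(b) = C1


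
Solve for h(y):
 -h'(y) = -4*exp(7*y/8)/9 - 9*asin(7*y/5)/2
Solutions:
 h(y) = C1 + 9*y*asin(7*y/5)/2 + 9*sqrt(25 - 49*y^2)/14 + 32*exp(7*y/8)/63


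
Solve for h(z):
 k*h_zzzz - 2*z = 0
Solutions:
 h(z) = C1 + C2*z + C3*z^2 + C4*z^3 + z^5/(60*k)


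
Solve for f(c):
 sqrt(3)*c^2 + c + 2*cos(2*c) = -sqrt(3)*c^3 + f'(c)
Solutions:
 f(c) = C1 + sqrt(3)*c^4/4 + sqrt(3)*c^3/3 + c^2/2 + sin(2*c)


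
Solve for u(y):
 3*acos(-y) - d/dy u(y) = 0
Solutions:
 u(y) = C1 + 3*y*acos(-y) + 3*sqrt(1 - y^2)


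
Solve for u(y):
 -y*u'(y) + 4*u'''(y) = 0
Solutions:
 u(y) = C1 + Integral(C2*airyai(2^(1/3)*y/2) + C3*airybi(2^(1/3)*y/2), y)


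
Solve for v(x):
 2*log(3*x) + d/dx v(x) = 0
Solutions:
 v(x) = C1 - 2*x*log(x) - x*log(9) + 2*x


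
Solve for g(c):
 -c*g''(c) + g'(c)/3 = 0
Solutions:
 g(c) = C1 + C2*c^(4/3)


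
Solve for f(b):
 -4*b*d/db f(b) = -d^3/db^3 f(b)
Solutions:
 f(b) = C1 + Integral(C2*airyai(2^(2/3)*b) + C3*airybi(2^(2/3)*b), b)


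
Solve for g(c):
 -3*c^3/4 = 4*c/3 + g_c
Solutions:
 g(c) = C1 - 3*c^4/16 - 2*c^2/3


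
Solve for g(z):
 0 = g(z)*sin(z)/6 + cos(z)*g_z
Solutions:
 g(z) = C1*cos(z)^(1/6)


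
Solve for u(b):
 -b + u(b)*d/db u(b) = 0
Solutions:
 u(b) = -sqrt(C1 + b^2)
 u(b) = sqrt(C1 + b^2)


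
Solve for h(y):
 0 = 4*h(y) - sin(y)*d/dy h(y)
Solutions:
 h(y) = C1*(cos(y)^2 - 2*cos(y) + 1)/(cos(y)^2 + 2*cos(y) + 1)


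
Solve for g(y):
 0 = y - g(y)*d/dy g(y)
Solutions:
 g(y) = -sqrt(C1 + y^2)
 g(y) = sqrt(C1 + y^2)


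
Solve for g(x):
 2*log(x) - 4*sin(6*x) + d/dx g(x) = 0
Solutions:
 g(x) = C1 - 2*x*log(x) + 2*x - 2*cos(6*x)/3


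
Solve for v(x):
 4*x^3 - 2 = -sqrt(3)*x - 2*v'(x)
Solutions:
 v(x) = C1 - x^4/2 - sqrt(3)*x^2/4 + x


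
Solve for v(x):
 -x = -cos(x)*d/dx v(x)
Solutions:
 v(x) = C1 + Integral(x/cos(x), x)


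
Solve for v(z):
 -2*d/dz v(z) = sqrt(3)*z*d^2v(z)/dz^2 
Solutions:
 v(z) = C1 + C2*z^(1 - 2*sqrt(3)/3)


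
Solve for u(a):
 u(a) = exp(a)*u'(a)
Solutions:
 u(a) = C1*exp(-exp(-a))


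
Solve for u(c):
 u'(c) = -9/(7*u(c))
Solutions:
 u(c) = -sqrt(C1 - 126*c)/7
 u(c) = sqrt(C1 - 126*c)/7


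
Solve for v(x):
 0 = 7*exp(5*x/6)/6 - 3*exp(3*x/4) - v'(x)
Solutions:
 v(x) = C1 + 7*exp(5*x/6)/5 - 4*exp(3*x/4)


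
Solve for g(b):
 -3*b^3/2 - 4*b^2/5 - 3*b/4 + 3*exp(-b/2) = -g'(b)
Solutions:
 g(b) = C1 + 3*b^4/8 + 4*b^3/15 + 3*b^2/8 + 6*exp(-b/2)


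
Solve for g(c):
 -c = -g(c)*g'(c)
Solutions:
 g(c) = -sqrt(C1 + c^2)
 g(c) = sqrt(C1 + c^2)


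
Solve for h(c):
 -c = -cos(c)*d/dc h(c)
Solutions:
 h(c) = C1 + Integral(c/cos(c), c)


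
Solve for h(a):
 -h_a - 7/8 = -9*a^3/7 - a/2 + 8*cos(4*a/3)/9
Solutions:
 h(a) = C1 + 9*a^4/28 + a^2/4 - 7*a/8 - 2*sin(4*a/3)/3


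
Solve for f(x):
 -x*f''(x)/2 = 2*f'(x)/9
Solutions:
 f(x) = C1 + C2*x^(5/9)


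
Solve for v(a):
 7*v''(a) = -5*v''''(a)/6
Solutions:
 v(a) = C1 + C2*a + C3*sin(sqrt(210)*a/5) + C4*cos(sqrt(210)*a/5)


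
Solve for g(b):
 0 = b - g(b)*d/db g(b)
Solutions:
 g(b) = -sqrt(C1 + b^2)
 g(b) = sqrt(C1 + b^2)


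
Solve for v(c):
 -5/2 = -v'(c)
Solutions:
 v(c) = C1 + 5*c/2


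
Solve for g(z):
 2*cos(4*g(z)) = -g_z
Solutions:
 g(z) = -asin((C1 + exp(16*z))/(C1 - exp(16*z)))/4 + pi/4
 g(z) = asin((C1 + exp(16*z))/(C1 - exp(16*z)))/4


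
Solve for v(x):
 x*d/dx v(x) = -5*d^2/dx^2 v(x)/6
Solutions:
 v(x) = C1 + C2*erf(sqrt(15)*x/5)


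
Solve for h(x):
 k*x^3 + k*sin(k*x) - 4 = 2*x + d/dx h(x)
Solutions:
 h(x) = C1 + k*x^4/4 - x^2 - 4*x - cos(k*x)


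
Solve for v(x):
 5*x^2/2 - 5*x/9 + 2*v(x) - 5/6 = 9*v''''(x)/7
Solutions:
 v(x) = C1*exp(-14^(1/4)*sqrt(3)*x/3) + C2*exp(14^(1/4)*sqrt(3)*x/3) + C3*sin(14^(1/4)*sqrt(3)*x/3) + C4*cos(14^(1/4)*sqrt(3)*x/3) - 5*x^2/4 + 5*x/18 + 5/12


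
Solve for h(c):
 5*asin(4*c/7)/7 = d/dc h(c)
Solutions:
 h(c) = C1 + 5*c*asin(4*c/7)/7 + 5*sqrt(49 - 16*c^2)/28


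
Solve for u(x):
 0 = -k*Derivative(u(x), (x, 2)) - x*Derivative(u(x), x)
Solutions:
 u(x) = C1 + C2*sqrt(k)*erf(sqrt(2)*x*sqrt(1/k)/2)


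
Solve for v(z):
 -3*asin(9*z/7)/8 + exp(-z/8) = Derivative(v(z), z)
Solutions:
 v(z) = C1 - 3*z*asin(9*z/7)/8 - sqrt(49 - 81*z^2)/24 - 8*exp(-z/8)


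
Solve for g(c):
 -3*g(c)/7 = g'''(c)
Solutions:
 g(c) = C3*exp(-3^(1/3)*7^(2/3)*c/7) + (C1*sin(3^(5/6)*7^(2/3)*c/14) + C2*cos(3^(5/6)*7^(2/3)*c/14))*exp(3^(1/3)*7^(2/3)*c/14)


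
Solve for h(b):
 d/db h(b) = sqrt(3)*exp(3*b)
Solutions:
 h(b) = C1 + sqrt(3)*exp(3*b)/3


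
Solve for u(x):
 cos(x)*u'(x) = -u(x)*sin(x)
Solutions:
 u(x) = C1*cos(x)


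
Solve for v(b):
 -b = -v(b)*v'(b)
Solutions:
 v(b) = -sqrt(C1 + b^2)
 v(b) = sqrt(C1 + b^2)


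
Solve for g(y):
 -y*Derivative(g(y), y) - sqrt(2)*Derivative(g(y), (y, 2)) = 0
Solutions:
 g(y) = C1 + C2*erf(2^(1/4)*y/2)


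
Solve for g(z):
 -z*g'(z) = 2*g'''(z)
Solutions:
 g(z) = C1 + Integral(C2*airyai(-2^(2/3)*z/2) + C3*airybi(-2^(2/3)*z/2), z)


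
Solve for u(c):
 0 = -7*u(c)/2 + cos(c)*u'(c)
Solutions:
 u(c) = C1*(sin(c) + 1)^(7/4)/(sin(c) - 1)^(7/4)


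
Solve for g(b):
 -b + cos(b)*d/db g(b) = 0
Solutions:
 g(b) = C1 + Integral(b/cos(b), b)


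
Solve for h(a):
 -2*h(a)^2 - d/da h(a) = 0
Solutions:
 h(a) = 1/(C1 + 2*a)


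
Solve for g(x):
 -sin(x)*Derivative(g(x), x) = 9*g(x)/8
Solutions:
 g(x) = C1*(cos(x) + 1)^(9/16)/(cos(x) - 1)^(9/16)


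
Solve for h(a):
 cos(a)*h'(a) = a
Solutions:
 h(a) = C1 + Integral(a/cos(a), a)


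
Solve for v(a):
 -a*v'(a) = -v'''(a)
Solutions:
 v(a) = C1 + Integral(C2*airyai(a) + C3*airybi(a), a)


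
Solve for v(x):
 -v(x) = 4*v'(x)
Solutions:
 v(x) = C1*exp(-x/4)


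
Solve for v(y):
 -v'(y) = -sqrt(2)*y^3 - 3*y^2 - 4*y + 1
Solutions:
 v(y) = C1 + sqrt(2)*y^4/4 + y^3 + 2*y^2 - y


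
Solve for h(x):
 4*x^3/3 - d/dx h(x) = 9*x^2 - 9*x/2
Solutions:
 h(x) = C1 + x^4/3 - 3*x^3 + 9*x^2/4


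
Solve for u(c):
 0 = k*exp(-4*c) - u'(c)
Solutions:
 u(c) = C1 - k*exp(-4*c)/4


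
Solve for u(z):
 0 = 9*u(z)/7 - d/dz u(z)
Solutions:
 u(z) = C1*exp(9*z/7)


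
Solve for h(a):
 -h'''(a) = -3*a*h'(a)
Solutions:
 h(a) = C1 + Integral(C2*airyai(3^(1/3)*a) + C3*airybi(3^(1/3)*a), a)


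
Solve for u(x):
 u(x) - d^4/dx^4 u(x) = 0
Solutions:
 u(x) = C1*exp(-x) + C2*exp(x) + C3*sin(x) + C4*cos(x)


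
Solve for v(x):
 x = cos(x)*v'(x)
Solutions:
 v(x) = C1 + Integral(x/cos(x), x)


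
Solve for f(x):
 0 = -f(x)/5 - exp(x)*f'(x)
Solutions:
 f(x) = C1*exp(exp(-x)/5)


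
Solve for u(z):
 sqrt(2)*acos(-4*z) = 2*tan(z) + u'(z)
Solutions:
 u(z) = C1 + sqrt(2)*(z*acos(-4*z) + sqrt(1 - 16*z^2)/4) + 2*log(cos(z))


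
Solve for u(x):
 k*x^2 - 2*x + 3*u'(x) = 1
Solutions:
 u(x) = C1 - k*x^3/9 + x^2/3 + x/3


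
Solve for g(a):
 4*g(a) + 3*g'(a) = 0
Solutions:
 g(a) = C1*exp(-4*a/3)


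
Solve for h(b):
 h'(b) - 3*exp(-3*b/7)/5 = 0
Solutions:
 h(b) = C1 - 7*exp(-3*b/7)/5


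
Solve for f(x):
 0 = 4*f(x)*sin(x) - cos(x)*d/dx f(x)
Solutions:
 f(x) = C1/cos(x)^4


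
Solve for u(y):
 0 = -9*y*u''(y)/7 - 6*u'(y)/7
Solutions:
 u(y) = C1 + C2*y^(1/3)


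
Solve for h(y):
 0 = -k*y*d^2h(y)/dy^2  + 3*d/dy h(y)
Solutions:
 h(y) = C1 + y^(((re(k) + 3)*re(k) + im(k)^2)/(re(k)^2 + im(k)^2))*(C2*sin(3*log(y)*Abs(im(k))/(re(k)^2 + im(k)^2)) + C3*cos(3*log(y)*im(k)/(re(k)^2 + im(k)^2)))


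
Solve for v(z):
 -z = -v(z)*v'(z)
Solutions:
 v(z) = -sqrt(C1 + z^2)
 v(z) = sqrt(C1 + z^2)


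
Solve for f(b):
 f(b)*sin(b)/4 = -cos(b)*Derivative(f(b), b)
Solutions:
 f(b) = C1*cos(b)^(1/4)


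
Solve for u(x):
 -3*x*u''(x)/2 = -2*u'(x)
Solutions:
 u(x) = C1 + C2*x^(7/3)


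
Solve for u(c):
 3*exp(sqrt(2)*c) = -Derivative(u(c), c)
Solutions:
 u(c) = C1 - 3*sqrt(2)*exp(sqrt(2)*c)/2


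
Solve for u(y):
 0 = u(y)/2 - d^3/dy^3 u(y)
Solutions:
 u(y) = C3*exp(2^(2/3)*y/2) + (C1*sin(2^(2/3)*sqrt(3)*y/4) + C2*cos(2^(2/3)*sqrt(3)*y/4))*exp(-2^(2/3)*y/4)


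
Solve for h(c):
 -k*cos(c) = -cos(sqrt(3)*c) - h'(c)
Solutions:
 h(c) = C1 + k*sin(c) - sqrt(3)*sin(sqrt(3)*c)/3


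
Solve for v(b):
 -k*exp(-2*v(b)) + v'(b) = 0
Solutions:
 v(b) = log(-sqrt(C1 + 2*b*k))
 v(b) = log(C1 + 2*b*k)/2


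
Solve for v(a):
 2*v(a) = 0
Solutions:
 v(a) = 0


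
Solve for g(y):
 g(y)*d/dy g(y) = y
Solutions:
 g(y) = -sqrt(C1 + y^2)
 g(y) = sqrt(C1 + y^2)


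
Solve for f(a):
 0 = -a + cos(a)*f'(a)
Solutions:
 f(a) = C1 + Integral(a/cos(a), a)


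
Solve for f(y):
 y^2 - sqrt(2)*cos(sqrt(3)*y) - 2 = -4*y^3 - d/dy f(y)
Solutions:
 f(y) = C1 - y^4 - y^3/3 + 2*y + sqrt(6)*sin(sqrt(3)*y)/3


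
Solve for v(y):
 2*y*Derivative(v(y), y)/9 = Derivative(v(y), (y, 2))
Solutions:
 v(y) = C1 + C2*erfi(y/3)


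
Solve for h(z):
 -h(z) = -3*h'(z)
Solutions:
 h(z) = C1*exp(z/3)


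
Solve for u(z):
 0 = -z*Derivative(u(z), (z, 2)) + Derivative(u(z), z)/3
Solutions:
 u(z) = C1 + C2*z^(4/3)


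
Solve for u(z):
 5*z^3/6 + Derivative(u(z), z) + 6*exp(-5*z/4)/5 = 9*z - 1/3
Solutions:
 u(z) = C1 - 5*z^4/24 + 9*z^2/2 - z/3 + 24*exp(-5*z/4)/25


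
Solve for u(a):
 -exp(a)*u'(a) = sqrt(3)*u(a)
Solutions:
 u(a) = C1*exp(sqrt(3)*exp(-a))


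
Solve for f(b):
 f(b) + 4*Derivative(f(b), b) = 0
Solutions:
 f(b) = C1*exp(-b/4)


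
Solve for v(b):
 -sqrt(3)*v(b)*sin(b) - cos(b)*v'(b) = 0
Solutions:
 v(b) = C1*cos(b)^(sqrt(3))


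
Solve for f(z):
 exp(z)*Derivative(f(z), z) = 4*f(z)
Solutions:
 f(z) = C1*exp(-4*exp(-z))


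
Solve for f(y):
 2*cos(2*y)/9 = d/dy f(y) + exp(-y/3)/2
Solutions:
 f(y) = C1 + sin(2*y)/9 + 3*exp(-y/3)/2


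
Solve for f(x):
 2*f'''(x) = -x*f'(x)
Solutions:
 f(x) = C1 + Integral(C2*airyai(-2^(2/3)*x/2) + C3*airybi(-2^(2/3)*x/2), x)


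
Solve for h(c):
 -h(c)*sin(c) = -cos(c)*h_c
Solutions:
 h(c) = C1/cos(c)


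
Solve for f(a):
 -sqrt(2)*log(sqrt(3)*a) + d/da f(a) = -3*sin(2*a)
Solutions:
 f(a) = C1 + sqrt(2)*a*(log(a) - 1) + sqrt(2)*a*log(3)/2 + 3*cos(2*a)/2


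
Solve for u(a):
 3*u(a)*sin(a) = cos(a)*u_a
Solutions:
 u(a) = C1/cos(a)^3


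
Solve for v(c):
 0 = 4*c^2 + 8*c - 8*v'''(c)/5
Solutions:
 v(c) = C1 + C2*c + C3*c^2 + c^5/24 + 5*c^4/24


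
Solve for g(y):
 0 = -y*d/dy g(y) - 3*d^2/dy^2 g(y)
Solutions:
 g(y) = C1 + C2*erf(sqrt(6)*y/6)


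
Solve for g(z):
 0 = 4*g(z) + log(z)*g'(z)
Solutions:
 g(z) = C1*exp(-4*li(z))


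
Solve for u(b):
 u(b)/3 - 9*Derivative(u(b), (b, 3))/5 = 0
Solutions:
 u(b) = C3*exp(5^(1/3)*b/3) + (C1*sin(sqrt(3)*5^(1/3)*b/6) + C2*cos(sqrt(3)*5^(1/3)*b/6))*exp(-5^(1/3)*b/6)


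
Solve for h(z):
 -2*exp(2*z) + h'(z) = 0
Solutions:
 h(z) = C1 + exp(2*z)


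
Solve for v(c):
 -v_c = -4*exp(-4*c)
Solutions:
 v(c) = C1 - exp(-4*c)


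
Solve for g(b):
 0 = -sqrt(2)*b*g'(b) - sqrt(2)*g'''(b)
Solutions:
 g(b) = C1 + Integral(C2*airyai(-b) + C3*airybi(-b), b)


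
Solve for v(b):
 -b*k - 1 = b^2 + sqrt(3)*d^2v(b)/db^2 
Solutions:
 v(b) = C1 + C2*b - sqrt(3)*b^4/36 - sqrt(3)*b^3*k/18 - sqrt(3)*b^2/6


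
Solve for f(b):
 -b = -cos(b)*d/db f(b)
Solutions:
 f(b) = C1 + Integral(b/cos(b), b)


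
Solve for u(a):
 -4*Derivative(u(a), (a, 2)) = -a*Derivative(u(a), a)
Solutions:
 u(a) = C1 + C2*erfi(sqrt(2)*a/4)


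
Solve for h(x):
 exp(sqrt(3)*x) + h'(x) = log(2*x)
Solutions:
 h(x) = C1 + x*log(x) + x*(-1 + log(2)) - sqrt(3)*exp(sqrt(3)*x)/3


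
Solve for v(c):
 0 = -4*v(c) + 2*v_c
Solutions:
 v(c) = C1*exp(2*c)


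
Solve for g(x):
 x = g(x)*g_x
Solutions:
 g(x) = -sqrt(C1 + x^2)
 g(x) = sqrt(C1 + x^2)


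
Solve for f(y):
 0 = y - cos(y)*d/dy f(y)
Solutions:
 f(y) = C1 + Integral(y/cos(y), y)


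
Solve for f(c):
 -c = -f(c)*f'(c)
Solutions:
 f(c) = -sqrt(C1 + c^2)
 f(c) = sqrt(C1 + c^2)


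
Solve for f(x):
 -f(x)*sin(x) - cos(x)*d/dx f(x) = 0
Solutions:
 f(x) = C1*cos(x)


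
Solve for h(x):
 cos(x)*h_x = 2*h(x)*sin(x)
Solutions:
 h(x) = C1/cos(x)^2


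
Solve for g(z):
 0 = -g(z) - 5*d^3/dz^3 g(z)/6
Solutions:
 g(z) = C3*exp(-5^(2/3)*6^(1/3)*z/5) + (C1*sin(2^(1/3)*3^(5/6)*5^(2/3)*z/10) + C2*cos(2^(1/3)*3^(5/6)*5^(2/3)*z/10))*exp(5^(2/3)*6^(1/3)*z/10)


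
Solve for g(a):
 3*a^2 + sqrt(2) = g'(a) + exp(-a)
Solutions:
 g(a) = C1 + a^3 + sqrt(2)*a + exp(-a)


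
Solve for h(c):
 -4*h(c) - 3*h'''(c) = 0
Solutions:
 h(c) = C3*exp(-6^(2/3)*c/3) + (C1*sin(2^(2/3)*3^(1/6)*c/2) + C2*cos(2^(2/3)*3^(1/6)*c/2))*exp(6^(2/3)*c/6)


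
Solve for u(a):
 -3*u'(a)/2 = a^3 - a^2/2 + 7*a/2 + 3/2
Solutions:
 u(a) = C1 - a^4/6 + a^3/9 - 7*a^2/6 - a


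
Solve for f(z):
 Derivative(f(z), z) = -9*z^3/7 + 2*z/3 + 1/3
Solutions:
 f(z) = C1 - 9*z^4/28 + z^2/3 + z/3


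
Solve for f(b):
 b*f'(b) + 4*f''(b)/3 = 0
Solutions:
 f(b) = C1 + C2*erf(sqrt(6)*b/4)


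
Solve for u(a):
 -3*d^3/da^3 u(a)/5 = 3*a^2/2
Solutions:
 u(a) = C1 + C2*a + C3*a^2 - a^5/24


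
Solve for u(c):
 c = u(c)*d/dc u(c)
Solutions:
 u(c) = -sqrt(C1 + c^2)
 u(c) = sqrt(C1 + c^2)


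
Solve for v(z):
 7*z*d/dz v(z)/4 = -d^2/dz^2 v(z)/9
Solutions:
 v(z) = C1 + C2*erf(3*sqrt(14)*z/4)


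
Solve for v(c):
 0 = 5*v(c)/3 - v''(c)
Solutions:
 v(c) = C1*exp(-sqrt(15)*c/3) + C2*exp(sqrt(15)*c/3)


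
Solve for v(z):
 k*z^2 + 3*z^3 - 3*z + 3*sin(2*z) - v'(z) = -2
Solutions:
 v(z) = C1 + k*z^3/3 + 3*z^4/4 - 3*z^2/2 + 2*z - 3*cos(2*z)/2


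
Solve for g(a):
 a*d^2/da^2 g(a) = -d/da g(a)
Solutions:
 g(a) = C1 + C2*log(a)


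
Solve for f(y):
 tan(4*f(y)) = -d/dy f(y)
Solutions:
 f(y) = -asin(C1*exp(-4*y))/4 + pi/4
 f(y) = asin(C1*exp(-4*y))/4


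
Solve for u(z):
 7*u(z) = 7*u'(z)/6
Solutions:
 u(z) = C1*exp(6*z)


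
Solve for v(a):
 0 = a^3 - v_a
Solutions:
 v(a) = C1 + a^4/4


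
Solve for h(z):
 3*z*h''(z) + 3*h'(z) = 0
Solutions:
 h(z) = C1 + C2*log(z)


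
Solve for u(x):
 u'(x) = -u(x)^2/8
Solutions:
 u(x) = 8/(C1 + x)


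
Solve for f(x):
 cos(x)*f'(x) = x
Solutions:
 f(x) = C1 + Integral(x/cos(x), x)


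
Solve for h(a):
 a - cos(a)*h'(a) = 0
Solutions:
 h(a) = C1 + Integral(a/cos(a), a)


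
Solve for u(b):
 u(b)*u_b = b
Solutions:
 u(b) = -sqrt(C1 + b^2)
 u(b) = sqrt(C1 + b^2)


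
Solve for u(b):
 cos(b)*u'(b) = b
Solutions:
 u(b) = C1 + Integral(b/cos(b), b)


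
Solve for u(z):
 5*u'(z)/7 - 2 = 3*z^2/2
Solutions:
 u(z) = C1 + 7*z^3/10 + 14*z/5


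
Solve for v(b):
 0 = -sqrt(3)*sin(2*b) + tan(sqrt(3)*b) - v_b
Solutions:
 v(b) = C1 - sqrt(3)*log(cos(sqrt(3)*b))/3 + sqrt(3)*cos(2*b)/2


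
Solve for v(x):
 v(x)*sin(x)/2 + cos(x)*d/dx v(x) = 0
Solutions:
 v(x) = C1*sqrt(cos(x))


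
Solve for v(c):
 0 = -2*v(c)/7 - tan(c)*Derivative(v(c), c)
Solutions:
 v(c) = C1/sin(c)^(2/7)


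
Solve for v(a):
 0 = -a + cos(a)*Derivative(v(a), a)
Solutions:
 v(a) = C1 + Integral(a/cos(a), a)


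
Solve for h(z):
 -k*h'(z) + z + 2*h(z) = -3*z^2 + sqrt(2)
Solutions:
 h(z) = C1*exp(2*z/k) - 3*k^2/4 - 3*k*z/2 - k/4 - 3*z^2/2 - z/2 + sqrt(2)/2


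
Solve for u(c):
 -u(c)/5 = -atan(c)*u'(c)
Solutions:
 u(c) = C1*exp(Integral(1/atan(c), c)/5)


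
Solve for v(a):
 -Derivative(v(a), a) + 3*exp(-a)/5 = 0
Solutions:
 v(a) = C1 - 3*exp(-a)/5


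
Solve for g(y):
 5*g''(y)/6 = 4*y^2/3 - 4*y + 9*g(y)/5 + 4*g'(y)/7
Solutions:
 g(y) = C1*exp(3*y*(4 - sqrt(310))/35) + C2*exp(3*y*(4 + sqrt(310))/35) - 20*y^2/27 + 4580*y/1701 - 165100/107163


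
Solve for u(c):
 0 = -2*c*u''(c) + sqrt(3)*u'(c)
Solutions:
 u(c) = C1 + C2*c^(sqrt(3)/2 + 1)


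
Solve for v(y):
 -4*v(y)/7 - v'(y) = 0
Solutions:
 v(y) = C1*exp(-4*y/7)


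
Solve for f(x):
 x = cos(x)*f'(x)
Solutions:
 f(x) = C1 + Integral(x/cos(x), x)


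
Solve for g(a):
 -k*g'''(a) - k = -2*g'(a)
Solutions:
 g(a) = C1 + C2*exp(-sqrt(2)*a*sqrt(1/k)) + C3*exp(sqrt(2)*a*sqrt(1/k)) + a*k/2


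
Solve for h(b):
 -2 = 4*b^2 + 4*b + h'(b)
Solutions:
 h(b) = C1 - 4*b^3/3 - 2*b^2 - 2*b


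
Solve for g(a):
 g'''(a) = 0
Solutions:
 g(a) = C1 + C2*a + C3*a^2


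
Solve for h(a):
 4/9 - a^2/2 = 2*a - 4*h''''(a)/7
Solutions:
 h(a) = C1 + C2*a + C3*a^2 + C4*a^3 + 7*a^6/2880 + 7*a^5/240 - 7*a^4/216


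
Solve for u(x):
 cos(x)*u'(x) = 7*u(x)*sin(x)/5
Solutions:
 u(x) = C1/cos(x)^(7/5)


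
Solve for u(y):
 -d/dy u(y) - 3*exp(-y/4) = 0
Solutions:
 u(y) = C1 + 12*exp(-y/4)


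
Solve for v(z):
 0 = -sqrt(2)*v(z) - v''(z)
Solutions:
 v(z) = C1*sin(2^(1/4)*z) + C2*cos(2^(1/4)*z)


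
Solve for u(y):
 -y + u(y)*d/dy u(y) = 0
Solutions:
 u(y) = -sqrt(C1 + y^2)
 u(y) = sqrt(C1 + y^2)


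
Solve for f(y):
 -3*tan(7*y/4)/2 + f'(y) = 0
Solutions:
 f(y) = C1 - 6*log(cos(7*y/4))/7


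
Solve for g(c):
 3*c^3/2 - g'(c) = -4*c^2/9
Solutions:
 g(c) = C1 + 3*c^4/8 + 4*c^3/27


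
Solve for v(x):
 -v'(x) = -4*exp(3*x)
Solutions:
 v(x) = C1 + 4*exp(3*x)/3


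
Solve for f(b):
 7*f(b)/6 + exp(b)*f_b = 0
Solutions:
 f(b) = C1*exp(7*exp(-b)/6)


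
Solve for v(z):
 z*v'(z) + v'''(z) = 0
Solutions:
 v(z) = C1 + Integral(C2*airyai(-z) + C3*airybi(-z), z)


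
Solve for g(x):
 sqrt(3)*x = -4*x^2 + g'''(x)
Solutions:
 g(x) = C1 + C2*x + C3*x^2 + x^5/15 + sqrt(3)*x^4/24


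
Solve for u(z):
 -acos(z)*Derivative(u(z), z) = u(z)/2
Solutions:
 u(z) = C1*exp(-Integral(1/acos(z), z)/2)


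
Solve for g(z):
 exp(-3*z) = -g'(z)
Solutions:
 g(z) = C1 + exp(-3*z)/3


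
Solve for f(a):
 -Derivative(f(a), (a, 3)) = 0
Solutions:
 f(a) = C1 + C2*a + C3*a^2


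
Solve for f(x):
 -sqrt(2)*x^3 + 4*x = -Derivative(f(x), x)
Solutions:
 f(x) = C1 + sqrt(2)*x^4/4 - 2*x^2


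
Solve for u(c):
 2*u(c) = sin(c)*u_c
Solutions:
 u(c) = C1*(cos(c) - 1)/(cos(c) + 1)


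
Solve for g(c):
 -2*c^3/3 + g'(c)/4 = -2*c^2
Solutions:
 g(c) = C1 + 2*c^4/3 - 8*c^3/3


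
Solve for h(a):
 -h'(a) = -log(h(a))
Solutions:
 li(h(a)) = C1 + a


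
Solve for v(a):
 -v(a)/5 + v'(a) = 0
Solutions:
 v(a) = C1*exp(a/5)


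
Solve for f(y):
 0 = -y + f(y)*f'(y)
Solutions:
 f(y) = -sqrt(C1 + y^2)
 f(y) = sqrt(C1 + y^2)


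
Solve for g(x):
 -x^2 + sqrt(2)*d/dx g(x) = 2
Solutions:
 g(x) = C1 + sqrt(2)*x^3/6 + sqrt(2)*x


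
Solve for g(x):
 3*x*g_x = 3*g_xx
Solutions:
 g(x) = C1 + C2*erfi(sqrt(2)*x/2)


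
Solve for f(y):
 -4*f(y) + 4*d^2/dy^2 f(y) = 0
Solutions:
 f(y) = C1*exp(-y) + C2*exp(y)


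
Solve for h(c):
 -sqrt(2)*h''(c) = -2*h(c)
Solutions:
 h(c) = C1*exp(-2^(1/4)*c) + C2*exp(2^(1/4)*c)


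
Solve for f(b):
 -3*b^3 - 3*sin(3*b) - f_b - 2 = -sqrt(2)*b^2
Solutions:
 f(b) = C1 - 3*b^4/4 + sqrt(2)*b^3/3 - 2*b + cos(3*b)


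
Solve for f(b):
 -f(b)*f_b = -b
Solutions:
 f(b) = -sqrt(C1 + b^2)
 f(b) = sqrt(C1 + b^2)


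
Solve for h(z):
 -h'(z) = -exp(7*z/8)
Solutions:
 h(z) = C1 + 8*exp(7*z/8)/7


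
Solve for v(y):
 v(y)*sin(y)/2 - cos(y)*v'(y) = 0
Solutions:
 v(y) = C1/sqrt(cos(y))


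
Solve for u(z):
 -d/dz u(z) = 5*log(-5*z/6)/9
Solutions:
 u(z) = C1 - 5*z*log(-z)/9 + 5*z*(-log(5) + 1 + log(6))/9


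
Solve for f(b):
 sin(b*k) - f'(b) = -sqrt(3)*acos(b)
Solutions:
 f(b) = C1 + sqrt(3)*(b*acos(b) - sqrt(1 - b^2)) + Piecewise((-cos(b*k)/k, Ne(k, 0)), (0, True))


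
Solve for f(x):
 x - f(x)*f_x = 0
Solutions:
 f(x) = -sqrt(C1 + x^2)
 f(x) = sqrt(C1 + x^2)


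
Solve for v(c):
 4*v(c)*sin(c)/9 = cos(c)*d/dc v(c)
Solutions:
 v(c) = C1/cos(c)^(4/9)


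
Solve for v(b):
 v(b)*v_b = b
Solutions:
 v(b) = -sqrt(C1 + b^2)
 v(b) = sqrt(C1 + b^2)


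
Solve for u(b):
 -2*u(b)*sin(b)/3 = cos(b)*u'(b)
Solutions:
 u(b) = C1*cos(b)^(2/3)


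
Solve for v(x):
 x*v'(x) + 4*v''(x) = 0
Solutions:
 v(x) = C1 + C2*erf(sqrt(2)*x/4)


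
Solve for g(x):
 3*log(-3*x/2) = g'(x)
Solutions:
 g(x) = C1 + 3*x*log(-x) + 3*x*(-1 - log(2) + log(3))


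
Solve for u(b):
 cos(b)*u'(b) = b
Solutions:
 u(b) = C1 + Integral(b/cos(b), b)


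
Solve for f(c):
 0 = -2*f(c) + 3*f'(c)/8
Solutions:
 f(c) = C1*exp(16*c/3)


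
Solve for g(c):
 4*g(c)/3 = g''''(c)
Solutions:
 g(c) = C1*exp(-sqrt(2)*3^(3/4)*c/3) + C2*exp(sqrt(2)*3^(3/4)*c/3) + C3*sin(sqrt(2)*3^(3/4)*c/3) + C4*cos(sqrt(2)*3^(3/4)*c/3)


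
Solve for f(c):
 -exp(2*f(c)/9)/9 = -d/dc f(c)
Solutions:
 f(c) = 9*log(-sqrt(-1/(C1 + c))) - 9*log(2)/2 + 18*log(3)
 f(c) = 9*log(-1/(C1 + c))/2 - 9*log(2)/2 + 18*log(3)


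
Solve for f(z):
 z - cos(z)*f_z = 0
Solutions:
 f(z) = C1 + Integral(z/cos(z), z)


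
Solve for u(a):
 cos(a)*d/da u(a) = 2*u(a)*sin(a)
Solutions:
 u(a) = C1/cos(a)^2


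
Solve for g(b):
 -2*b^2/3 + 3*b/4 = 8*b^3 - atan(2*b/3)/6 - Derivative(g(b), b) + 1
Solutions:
 g(b) = C1 + 2*b^4 + 2*b^3/9 - 3*b^2/8 - b*atan(2*b/3)/6 + b + log(4*b^2 + 9)/8


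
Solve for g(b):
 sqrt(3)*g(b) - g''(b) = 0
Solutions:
 g(b) = C1*exp(-3^(1/4)*b) + C2*exp(3^(1/4)*b)


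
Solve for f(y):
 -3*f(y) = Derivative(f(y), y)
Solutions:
 f(y) = C1*exp(-3*y)


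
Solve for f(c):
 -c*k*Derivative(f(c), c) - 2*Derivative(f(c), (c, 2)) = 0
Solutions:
 f(c) = Piecewise((-sqrt(pi)*C1*erf(c*sqrt(k)/2)/sqrt(k) - C2, (k > 0) | (k < 0)), (-C1*c - C2, True))


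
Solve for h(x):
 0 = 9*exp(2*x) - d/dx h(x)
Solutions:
 h(x) = C1 + 9*exp(2*x)/2


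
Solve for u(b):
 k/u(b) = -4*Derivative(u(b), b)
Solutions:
 u(b) = -sqrt(C1 - 2*b*k)/2
 u(b) = sqrt(C1 - 2*b*k)/2


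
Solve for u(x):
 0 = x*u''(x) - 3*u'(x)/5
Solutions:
 u(x) = C1 + C2*x^(8/5)


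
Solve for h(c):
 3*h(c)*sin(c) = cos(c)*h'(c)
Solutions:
 h(c) = C1/cos(c)^3


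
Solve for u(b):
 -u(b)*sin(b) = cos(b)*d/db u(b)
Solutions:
 u(b) = C1*cos(b)


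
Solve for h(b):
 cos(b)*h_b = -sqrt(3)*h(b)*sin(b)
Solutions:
 h(b) = C1*cos(b)^(sqrt(3))


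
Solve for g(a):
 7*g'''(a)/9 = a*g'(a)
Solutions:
 g(a) = C1 + Integral(C2*airyai(21^(2/3)*a/7) + C3*airybi(21^(2/3)*a/7), a)


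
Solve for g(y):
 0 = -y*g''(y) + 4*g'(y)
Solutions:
 g(y) = C1 + C2*y^5


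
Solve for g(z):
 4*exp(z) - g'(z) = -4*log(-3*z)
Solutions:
 g(z) = C1 + 4*z*log(-z) + 4*z*(-1 + log(3)) + 4*exp(z)


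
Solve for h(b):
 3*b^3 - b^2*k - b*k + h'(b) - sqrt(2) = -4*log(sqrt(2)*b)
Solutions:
 h(b) = C1 - 3*b^4/4 + b^3*k/3 + b^2*k/2 - 4*b*log(b) - b*log(4) + sqrt(2)*b + 4*b


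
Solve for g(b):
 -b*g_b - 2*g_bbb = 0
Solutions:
 g(b) = C1 + Integral(C2*airyai(-2^(2/3)*b/2) + C3*airybi(-2^(2/3)*b/2), b)


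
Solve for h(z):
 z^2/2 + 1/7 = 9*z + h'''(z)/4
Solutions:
 h(z) = C1 + C2*z + C3*z^2 + z^5/30 - 3*z^4/2 + 2*z^3/21


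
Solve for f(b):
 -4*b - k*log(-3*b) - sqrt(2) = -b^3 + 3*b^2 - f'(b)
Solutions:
 f(b) = C1 - b^4/4 + b^3 + 2*b^2 + b*k*log(-b) + b*(-k + k*log(3) + sqrt(2))


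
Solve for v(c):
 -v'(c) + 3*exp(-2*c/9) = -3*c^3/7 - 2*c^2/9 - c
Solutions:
 v(c) = C1 + 3*c^4/28 + 2*c^3/27 + c^2/2 - 27*exp(-2*c/9)/2


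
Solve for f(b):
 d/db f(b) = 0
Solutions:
 f(b) = C1


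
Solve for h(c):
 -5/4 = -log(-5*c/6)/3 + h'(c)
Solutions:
 h(c) = C1 + c*log(-c)/3 + c*(-19 - 4*log(6) + 4*log(5))/12


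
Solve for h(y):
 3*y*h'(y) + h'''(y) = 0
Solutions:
 h(y) = C1 + Integral(C2*airyai(-3^(1/3)*y) + C3*airybi(-3^(1/3)*y), y)


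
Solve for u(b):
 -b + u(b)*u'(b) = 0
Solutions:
 u(b) = -sqrt(C1 + b^2)
 u(b) = sqrt(C1 + b^2)


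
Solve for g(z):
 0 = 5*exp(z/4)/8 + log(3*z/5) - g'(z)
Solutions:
 g(z) = C1 + z*log(z) + z*(-log(5) - 1 + log(3)) + 5*exp(z/4)/2


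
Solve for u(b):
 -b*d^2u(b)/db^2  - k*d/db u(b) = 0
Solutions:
 u(b) = C1 + b^(1 - re(k))*(C2*sin(log(b)*Abs(im(k))) + C3*cos(log(b)*im(k)))


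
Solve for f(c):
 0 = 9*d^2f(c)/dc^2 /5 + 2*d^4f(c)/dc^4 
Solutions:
 f(c) = C1 + C2*c + C3*sin(3*sqrt(10)*c/10) + C4*cos(3*sqrt(10)*c/10)


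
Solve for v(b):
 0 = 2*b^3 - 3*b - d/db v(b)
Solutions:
 v(b) = C1 + b^4/2 - 3*b^2/2


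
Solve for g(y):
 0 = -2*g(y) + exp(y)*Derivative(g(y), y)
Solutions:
 g(y) = C1*exp(-2*exp(-y))


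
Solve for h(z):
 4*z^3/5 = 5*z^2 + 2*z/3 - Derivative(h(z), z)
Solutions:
 h(z) = C1 - z^4/5 + 5*z^3/3 + z^2/3


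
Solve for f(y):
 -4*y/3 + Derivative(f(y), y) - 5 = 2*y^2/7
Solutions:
 f(y) = C1 + 2*y^3/21 + 2*y^2/3 + 5*y


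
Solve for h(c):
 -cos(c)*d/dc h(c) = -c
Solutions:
 h(c) = C1 + Integral(c/cos(c), c)


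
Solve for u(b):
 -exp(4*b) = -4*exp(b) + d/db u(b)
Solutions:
 u(b) = C1 - exp(4*b)/4 + 4*exp(b)


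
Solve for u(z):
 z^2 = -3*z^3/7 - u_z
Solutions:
 u(z) = C1 - 3*z^4/28 - z^3/3


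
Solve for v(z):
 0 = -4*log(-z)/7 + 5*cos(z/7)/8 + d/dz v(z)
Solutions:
 v(z) = C1 + 4*z*log(-z)/7 - 4*z/7 - 35*sin(z/7)/8


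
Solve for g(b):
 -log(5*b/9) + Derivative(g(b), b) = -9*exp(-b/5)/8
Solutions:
 g(b) = C1 + b*log(b) + b*(-2*log(3) - 1 + log(5)) + 45*exp(-b/5)/8


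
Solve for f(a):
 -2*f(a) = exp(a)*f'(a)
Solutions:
 f(a) = C1*exp(2*exp(-a))


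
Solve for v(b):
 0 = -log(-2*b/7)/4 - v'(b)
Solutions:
 v(b) = C1 - b*log(-b)/4 + b*(-log(2) + 1 + log(7))/4


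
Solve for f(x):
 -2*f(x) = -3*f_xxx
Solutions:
 f(x) = C3*exp(2^(1/3)*3^(2/3)*x/3) + (C1*sin(2^(1/3)*3^(1/6)*x/2) + C2*cos(2^(1/3)*3^(1/6)*x/2))*exp(-2^(1/3)*3^(2/3)*x/6)
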